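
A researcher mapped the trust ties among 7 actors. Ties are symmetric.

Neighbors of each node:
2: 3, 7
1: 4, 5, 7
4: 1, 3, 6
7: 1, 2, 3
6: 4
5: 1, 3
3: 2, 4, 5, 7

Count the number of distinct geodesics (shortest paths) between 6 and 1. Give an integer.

The shortest distance is 2, and the only length-2 path is 6–4–1. So there is exactly 1 shortest path.

1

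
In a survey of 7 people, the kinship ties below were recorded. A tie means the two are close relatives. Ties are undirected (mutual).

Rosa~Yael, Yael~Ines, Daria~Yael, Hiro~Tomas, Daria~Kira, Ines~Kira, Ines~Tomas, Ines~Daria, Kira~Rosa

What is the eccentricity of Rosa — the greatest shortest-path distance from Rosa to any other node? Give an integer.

Distances from Rosa: Daria:2, Hiro:4, Ines:2, Kira:1, Tomas:3, Yael:1.
The largest is 4 (to Hiro), so the eccentricity of Rosa is 4.

4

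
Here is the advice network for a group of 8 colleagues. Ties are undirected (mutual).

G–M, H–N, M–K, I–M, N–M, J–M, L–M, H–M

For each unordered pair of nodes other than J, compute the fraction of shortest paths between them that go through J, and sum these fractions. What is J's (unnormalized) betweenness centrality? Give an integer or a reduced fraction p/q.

No shortest path between any pair of other nodes passes through J.
Summing the contributions gives betweenness(J) = 0.

0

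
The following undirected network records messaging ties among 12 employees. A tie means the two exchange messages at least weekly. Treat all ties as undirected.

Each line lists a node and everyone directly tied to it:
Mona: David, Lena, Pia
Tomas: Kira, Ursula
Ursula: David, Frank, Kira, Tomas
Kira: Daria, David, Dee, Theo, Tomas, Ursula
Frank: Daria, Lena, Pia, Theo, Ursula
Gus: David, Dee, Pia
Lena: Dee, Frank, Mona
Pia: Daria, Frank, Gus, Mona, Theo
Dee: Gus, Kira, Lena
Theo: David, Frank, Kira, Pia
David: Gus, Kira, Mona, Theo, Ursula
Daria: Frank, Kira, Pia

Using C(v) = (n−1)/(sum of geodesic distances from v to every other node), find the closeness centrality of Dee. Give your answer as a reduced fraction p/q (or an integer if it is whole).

Distances from Dee: Daria:2, David:2, Frank:2, Gus:1, Kira:1, Lena:1, Mona:2, Pia:2, Theo:2, Tomas:2, Ursula:2. Sum = 19.
n = 12, so closeness = 11/19.

11/19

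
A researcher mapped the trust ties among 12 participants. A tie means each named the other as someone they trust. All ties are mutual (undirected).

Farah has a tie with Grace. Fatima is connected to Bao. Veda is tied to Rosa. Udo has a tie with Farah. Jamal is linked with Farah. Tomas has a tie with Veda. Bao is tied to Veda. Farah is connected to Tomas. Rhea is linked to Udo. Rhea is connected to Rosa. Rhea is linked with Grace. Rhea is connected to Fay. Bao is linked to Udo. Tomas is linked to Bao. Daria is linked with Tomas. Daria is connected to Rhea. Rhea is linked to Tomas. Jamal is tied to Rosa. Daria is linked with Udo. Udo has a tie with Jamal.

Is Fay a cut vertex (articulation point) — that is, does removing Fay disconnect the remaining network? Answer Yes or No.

No

Even without Fay, every remaining node can still reach every other (the residual graph is connected), so Fay is not a cut vertex.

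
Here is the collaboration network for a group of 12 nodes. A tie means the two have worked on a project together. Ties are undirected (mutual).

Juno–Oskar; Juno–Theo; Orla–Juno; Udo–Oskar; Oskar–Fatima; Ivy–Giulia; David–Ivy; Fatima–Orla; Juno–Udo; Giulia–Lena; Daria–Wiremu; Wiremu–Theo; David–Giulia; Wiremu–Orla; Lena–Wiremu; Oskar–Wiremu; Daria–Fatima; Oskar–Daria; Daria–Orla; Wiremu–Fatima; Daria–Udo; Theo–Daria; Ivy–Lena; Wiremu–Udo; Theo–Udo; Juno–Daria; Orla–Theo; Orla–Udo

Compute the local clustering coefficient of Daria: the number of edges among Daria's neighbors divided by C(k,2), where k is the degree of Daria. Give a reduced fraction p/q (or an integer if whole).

Daria's neighbors: Fatima, Juno, Orla, Oskar, Theo, Udo, and Wiremu (k = 7).
Possible neighbor pairs: C(7,2) = 21. Edges among them: Fatima–Orla, Fatima–Oskar, Fatima–Wiremu, Juno–Orla, Juno–Oskar, Juno–Theo, Juno–Udo, Orla–Theo, Orla–Udo, Orla–Wiremu, Oskar–Udo, Oskar–Wiremu, Theo–Udo, Theo–Wiremu, Udo–Wiremu → e = 15.
Clustering(Daria) = 15/21 = 5/7.

5/7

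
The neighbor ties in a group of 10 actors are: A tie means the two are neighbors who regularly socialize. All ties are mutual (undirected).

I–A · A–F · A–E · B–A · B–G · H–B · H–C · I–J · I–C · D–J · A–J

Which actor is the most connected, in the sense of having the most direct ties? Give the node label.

Degrees — A:5, B:3, C:2, D:1, E:1, F:1, G:1, H:2, I:3, J:3.
The maximum is 5, attained only by A.

A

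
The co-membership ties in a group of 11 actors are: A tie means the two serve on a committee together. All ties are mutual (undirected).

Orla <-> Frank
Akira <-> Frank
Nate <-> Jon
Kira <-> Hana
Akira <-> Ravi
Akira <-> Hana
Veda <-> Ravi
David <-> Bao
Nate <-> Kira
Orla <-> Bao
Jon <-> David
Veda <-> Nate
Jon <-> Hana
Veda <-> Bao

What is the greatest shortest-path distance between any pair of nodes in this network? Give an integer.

4

Eccentricity of each node (its greatest distance to any other): Akira:3, Bao:3, David:3, Frank:4, Hana:3, Jon:3, Kira:4, Nate:4, Orla:4, Ravi:3, Veda:3.
The maximum eccentricity is 4, realized for instance by the pair Kira–Orla via Kira – Nate – Veda – Bao – Orla. So the diameter is 4.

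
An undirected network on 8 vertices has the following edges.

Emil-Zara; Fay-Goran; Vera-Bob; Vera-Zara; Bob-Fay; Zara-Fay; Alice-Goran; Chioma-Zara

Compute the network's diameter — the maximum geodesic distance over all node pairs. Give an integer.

Eccentricity of each node (its greatest distance to any other): Alice:4, Bob:3, Chioma:4, Emil:4, Fay:2, Goran:3, Vera:4, Zara:3.
The maximum eccentricity is 4, realized for instance by the pair Vera–Alice via Vera – Bob – Fay – Goran – Alice. So the diameter is 4.

4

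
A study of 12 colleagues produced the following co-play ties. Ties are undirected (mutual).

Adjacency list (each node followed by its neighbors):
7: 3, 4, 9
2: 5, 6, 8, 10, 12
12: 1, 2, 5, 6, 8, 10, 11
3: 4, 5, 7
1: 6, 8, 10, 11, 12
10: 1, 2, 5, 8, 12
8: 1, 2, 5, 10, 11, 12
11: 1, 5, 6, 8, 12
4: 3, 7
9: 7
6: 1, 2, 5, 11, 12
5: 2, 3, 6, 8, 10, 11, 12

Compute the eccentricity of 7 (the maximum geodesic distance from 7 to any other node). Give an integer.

Distances from 7: 1:4, 2:3, 3:1, 4:1, 5:2, 6:3, 8:3, 9:1, 10:3, 11:3, 12:3.
The largest is 4 (to 1), so the eccentricity of 7 is 4.

4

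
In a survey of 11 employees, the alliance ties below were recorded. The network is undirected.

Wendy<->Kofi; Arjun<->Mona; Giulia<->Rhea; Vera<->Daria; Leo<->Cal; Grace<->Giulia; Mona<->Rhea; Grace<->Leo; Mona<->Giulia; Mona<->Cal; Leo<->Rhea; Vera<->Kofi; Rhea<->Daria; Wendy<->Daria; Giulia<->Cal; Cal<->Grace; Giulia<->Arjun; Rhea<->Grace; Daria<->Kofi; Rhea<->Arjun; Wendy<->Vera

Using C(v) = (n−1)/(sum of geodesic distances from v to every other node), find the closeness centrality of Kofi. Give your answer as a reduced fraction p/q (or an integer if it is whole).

5/12

Distances from Kofi: Arjun:3, Cal:4, Daria:1, Giulia:3, Grace:3, Leo:3, Mona:3, Rhea:2, Vera:1, Wendy:1. Sum = 24.
n = 11, so closeness = 10/24 = 5/12.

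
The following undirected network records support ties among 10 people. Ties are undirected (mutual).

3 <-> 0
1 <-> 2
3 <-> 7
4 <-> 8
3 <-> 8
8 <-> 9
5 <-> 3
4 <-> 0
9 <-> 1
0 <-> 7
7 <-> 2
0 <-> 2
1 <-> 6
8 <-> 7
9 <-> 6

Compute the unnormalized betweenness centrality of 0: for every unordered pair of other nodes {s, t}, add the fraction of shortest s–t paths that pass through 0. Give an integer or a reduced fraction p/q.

14/3

Pairs whose geodesics pass through 0 — 2–3: 1/2; 2–4: 1; 2–5: 1/2; 3–1: 1/3; 3–4: 1/2; 1–4: 1/2; 1–5: 1/3; 7–4: 1/2; 4–5: 1/2.
All other pairs contribute 0.
Summing the contributions gives betweenness(0) = 14/3.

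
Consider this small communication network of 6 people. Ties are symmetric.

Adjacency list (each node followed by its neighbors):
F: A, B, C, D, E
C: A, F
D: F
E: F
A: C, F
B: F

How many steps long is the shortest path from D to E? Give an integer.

One shortest route is D – F – E, which uses 2 edges, and D and E are not directly tied, so nothing shorter exists. So d(D,E) = 2.

2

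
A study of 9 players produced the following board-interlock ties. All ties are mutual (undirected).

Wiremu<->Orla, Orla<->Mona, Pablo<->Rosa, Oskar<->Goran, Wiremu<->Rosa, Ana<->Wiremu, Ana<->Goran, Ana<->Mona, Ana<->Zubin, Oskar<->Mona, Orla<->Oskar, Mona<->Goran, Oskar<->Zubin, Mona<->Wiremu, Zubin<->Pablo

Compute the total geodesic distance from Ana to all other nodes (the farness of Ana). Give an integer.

Distances from Ana: Goran:1, Mona:1, Orla:2, Oskar:2, Pablo:2, Rosa:2, Wiremu:1, Zubin:1.
Sum = 1 + 1 + 2 + 2 + 2 + 2 + 1 + 1 = 12.

12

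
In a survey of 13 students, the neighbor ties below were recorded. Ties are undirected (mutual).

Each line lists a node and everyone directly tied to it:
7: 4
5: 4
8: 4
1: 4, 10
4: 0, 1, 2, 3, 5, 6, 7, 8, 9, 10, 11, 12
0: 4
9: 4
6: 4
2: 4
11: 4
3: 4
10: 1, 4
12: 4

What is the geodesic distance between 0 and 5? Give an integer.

One shortest route is 0 – 4 – 5, which uses 2 edges, and 0 and 5 are not directly tied, so nothing shorter exists. So d(0,5) = 2.

2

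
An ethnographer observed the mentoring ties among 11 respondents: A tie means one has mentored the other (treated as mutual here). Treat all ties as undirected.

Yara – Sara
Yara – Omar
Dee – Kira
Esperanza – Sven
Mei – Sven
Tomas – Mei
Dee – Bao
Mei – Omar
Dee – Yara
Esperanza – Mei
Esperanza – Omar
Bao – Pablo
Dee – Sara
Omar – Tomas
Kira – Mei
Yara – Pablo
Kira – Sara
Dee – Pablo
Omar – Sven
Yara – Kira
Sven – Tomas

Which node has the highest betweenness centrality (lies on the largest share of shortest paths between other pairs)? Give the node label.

Unnormalized betweenness of each node: Bao:0, Dee:22/3, Esperanza:0, Kira:49/6, Mei:47/6, Omar:73/6, Pablo:2, Sara:0, Sven:1/3, Tomas:0, Yara:85/6.
Yara has the largest value, 85/6, making it the main broker — the node through which the most shortest paths run.

Yara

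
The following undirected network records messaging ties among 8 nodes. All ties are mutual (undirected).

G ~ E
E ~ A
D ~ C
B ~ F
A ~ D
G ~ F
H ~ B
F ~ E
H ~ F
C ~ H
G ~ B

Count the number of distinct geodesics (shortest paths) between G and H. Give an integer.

The shortest distance is 2. The length-2 paths are: G–F–H; G–B–H.
That gives 2 distinct shortest paths.

2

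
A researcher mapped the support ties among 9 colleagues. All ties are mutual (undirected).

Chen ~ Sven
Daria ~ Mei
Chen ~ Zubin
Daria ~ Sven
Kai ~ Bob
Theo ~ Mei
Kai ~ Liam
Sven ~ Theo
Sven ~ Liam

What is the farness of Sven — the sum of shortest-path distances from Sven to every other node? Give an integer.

Distances from Sven: Bob:3, Chen:1, Daria:1, Kai:2, Liam:1, Mei:2, Theo:1, Zubin:2.
Sum = 3 + 1 + 1 + 2 + 1 + 2 + 1 + 2 = 13.

13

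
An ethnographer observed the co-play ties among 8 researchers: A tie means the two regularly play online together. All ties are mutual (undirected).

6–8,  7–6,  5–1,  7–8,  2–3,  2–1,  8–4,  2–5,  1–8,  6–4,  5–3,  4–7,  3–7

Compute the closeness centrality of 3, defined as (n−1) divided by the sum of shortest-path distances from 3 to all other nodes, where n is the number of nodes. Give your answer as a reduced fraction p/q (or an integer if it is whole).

7/11

Distances from 3: 1:2, 2:1, 4:2, 5:1, 6:2, 7:1, 8:2. Sum = 11.
n = 8, so closeness = 7/11.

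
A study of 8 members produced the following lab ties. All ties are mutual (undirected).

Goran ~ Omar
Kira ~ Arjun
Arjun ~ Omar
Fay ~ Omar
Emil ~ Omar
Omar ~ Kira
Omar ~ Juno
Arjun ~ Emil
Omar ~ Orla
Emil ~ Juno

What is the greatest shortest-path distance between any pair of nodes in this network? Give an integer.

Eccentricity of each node (its greatest distance to any other): Arjun:2, Emil:2, Fay:2, Goran:2, Juno:2, Kira:2, Omar:1, Orla:2.
The maximum eccentricity is 2, realized for instance by the pair Kira–Juno via Kira – Omar – Juno. So the diameter is 2.

2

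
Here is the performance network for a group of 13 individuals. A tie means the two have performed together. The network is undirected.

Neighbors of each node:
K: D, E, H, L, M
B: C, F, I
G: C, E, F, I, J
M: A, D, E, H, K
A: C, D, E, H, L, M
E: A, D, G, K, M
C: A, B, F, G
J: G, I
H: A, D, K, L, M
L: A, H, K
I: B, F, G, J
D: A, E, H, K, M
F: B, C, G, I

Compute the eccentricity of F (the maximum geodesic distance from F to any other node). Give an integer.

Distances from F: A:2, B:1, C:1, D:3, E:2, G:1, H:3, I:1, J:2, K:3, L:3, M:3.
The largest is 3 (to M, D, H, L, and K), so the eccentricity of F is 3.

3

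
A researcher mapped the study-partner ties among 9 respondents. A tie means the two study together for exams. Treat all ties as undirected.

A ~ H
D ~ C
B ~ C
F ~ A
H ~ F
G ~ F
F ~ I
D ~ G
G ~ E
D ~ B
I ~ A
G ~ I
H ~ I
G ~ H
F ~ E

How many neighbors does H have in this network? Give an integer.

4

H is directly tied to A, F, G, and I. That is 4 neighbors, so the degree of H is 4.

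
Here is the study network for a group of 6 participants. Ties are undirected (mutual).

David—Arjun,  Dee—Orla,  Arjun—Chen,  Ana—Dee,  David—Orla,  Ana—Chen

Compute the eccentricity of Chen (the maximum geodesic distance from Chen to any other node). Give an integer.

3

Distances from Chen: Ana:1, Arjun:1, David:2, Dee:2, Orla:3.
The largest is 3 (to Orla), so the eccentricity of Chen is 3.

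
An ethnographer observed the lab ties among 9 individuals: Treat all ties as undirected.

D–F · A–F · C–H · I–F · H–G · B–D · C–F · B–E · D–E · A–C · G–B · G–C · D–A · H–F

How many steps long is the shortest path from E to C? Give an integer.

3

One shortest route is E – D – F – C, which uses 3 edges, and at distance 2 from E we only reach {A, F, G}, which does not include C. So d(E,C) = 3.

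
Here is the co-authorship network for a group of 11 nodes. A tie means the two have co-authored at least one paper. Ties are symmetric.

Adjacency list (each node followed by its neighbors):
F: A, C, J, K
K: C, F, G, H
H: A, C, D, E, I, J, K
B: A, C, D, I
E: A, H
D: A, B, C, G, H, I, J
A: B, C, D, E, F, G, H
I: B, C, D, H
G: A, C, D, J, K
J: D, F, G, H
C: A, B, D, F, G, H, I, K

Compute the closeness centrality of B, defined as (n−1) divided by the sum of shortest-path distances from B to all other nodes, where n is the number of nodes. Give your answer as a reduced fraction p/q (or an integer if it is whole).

Distances from B: A:1, C:1, D:1, E:2, F:2, G:2, H:2, I:1, J:2, K:2. Sum = 16.
n = 11, so closeness = 10/16 = 5/8.

5/8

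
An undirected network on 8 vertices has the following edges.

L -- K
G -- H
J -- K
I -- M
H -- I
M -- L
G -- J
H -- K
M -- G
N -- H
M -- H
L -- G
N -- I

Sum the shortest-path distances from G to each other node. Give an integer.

10

Distances from G: H:1, I:2, J:1, K:2, L:1, M:1, N:2.
Sum = 1 + 2 + 1 + 2 + 1 + 1 + 2 = 10.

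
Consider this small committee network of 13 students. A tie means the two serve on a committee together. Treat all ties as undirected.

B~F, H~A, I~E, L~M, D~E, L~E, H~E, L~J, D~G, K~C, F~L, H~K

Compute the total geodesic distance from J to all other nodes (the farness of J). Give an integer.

Distances from J: A:4, B:3, C:5, D:3, E:2, F:2, G:4, H:3, I:3, K:4, L:1, M:2.
Sum = 4 + 3 + 5 + 3 + 2 + 2 + 4 + 3 + 3 + 4 + 1 + 2 = 36.

36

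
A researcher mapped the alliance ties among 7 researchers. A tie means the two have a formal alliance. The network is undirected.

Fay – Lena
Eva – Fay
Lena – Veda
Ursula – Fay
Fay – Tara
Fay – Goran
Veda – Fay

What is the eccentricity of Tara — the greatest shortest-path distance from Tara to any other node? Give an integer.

2

Distances from Tara: Eva:2, Fay:1, Goran:2, Lena:2, Ursula:2, Veda:2.
The largest is 2 (to Ursula, Eva, Veda, Goran, and Lena), so the eccentricity of Tara is 2.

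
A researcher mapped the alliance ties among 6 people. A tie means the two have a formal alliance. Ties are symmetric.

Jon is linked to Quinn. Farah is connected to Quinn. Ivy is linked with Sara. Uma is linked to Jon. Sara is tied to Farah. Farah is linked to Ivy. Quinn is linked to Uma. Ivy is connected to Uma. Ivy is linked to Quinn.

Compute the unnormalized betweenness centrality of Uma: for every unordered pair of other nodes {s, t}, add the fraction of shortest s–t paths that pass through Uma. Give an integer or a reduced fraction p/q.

5/6

Pairs whose geodesics pass through Uma — Sara–Jon: 1/3; Ivy–Jon: 1/2.
All other pairs contribute 0.
Summing the contributions gives betweenness(Uma) = 5/6.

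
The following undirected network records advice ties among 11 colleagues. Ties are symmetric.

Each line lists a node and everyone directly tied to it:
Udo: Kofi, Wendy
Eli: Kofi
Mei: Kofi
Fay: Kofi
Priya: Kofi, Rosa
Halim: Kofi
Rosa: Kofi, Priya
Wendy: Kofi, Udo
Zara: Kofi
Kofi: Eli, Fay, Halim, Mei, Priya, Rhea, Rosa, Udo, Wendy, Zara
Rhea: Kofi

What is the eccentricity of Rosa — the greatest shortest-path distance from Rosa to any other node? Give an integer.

2

Distances from Rosa: Eli:2, Fay:2, Halim:2, Kofi:1, Mei:2, Priya:1, Rhea:2, Udo:2, Wendy:2, Zara:2.
The largest is 2 (to Mei, Eli, Halim, Zara, Wendy, Rhea, Udo, and Fay), so the eccentricity of Rosa is 2.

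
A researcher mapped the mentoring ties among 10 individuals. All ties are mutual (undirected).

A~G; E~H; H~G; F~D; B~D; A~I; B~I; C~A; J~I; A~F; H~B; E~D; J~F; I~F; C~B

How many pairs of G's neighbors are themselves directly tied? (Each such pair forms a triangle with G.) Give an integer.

0

G's neighbors are A and H, but none of them are tied to each other, so no triangle contains G.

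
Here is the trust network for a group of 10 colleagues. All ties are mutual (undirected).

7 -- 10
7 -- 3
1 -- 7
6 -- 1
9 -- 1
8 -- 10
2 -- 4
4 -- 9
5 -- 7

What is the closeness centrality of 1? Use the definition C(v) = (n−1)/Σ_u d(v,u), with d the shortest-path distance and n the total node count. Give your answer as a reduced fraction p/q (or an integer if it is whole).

9/17

Distances from 1: 2:3, 3:2, 4:2, 5:2, 6:1, 7:1, 8:3, 9:1, 10:2. Sum = 17.
n = 10, so closeness = 9/17.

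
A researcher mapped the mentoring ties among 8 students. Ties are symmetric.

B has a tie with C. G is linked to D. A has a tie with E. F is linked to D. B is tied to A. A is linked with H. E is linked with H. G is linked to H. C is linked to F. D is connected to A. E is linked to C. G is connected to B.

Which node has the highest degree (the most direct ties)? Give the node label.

A

Degrees — A:4, B:3, C:3, D:3, E:3, F:2, G:3, H:3.
The maximum is 4, attained only by A.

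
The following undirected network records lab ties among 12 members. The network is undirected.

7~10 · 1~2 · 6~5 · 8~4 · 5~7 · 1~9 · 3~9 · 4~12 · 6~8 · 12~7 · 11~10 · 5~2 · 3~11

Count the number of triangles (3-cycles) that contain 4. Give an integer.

0

4's neighbors are 8 and 12, but none of them are tied to each other, so no triangle contains 4.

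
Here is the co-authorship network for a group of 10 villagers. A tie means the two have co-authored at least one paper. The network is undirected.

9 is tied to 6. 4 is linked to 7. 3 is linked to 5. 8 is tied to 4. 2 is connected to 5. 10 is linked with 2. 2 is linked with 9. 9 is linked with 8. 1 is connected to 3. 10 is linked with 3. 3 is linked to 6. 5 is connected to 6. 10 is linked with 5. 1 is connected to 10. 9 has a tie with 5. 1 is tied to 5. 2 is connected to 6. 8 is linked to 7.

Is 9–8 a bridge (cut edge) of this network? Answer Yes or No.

Yes

Without the 9–8 edge there is no alternate route between 9 and 8, so the network disconnects. It is a bridge.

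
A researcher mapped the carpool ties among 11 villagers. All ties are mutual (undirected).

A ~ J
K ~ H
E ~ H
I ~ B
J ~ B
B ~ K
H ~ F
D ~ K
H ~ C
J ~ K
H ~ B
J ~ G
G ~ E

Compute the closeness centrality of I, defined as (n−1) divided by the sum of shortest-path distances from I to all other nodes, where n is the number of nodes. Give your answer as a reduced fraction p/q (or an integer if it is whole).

Distances from I: A:3, B:1, C:3, D:3, E:3, F:3, G:3, H:2, J:2, K:2. Sum = 25.
n = 11, so closeness = 10/25 = 2/5.

2/5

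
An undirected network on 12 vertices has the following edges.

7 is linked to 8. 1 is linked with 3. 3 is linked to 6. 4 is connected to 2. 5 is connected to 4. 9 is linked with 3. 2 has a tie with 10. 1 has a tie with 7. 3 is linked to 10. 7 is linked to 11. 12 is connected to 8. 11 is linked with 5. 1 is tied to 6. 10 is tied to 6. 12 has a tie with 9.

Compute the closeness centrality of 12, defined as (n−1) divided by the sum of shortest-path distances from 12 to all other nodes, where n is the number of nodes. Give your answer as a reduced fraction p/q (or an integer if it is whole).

11/31

Distances from 12: 1:3, 2:4, 3:2, 4:5, 5:4, 6:3, 7:2, 8:1, 9:1, 10:3, 11:3. Sum = 31.
n = 12, so closeness = 11/31.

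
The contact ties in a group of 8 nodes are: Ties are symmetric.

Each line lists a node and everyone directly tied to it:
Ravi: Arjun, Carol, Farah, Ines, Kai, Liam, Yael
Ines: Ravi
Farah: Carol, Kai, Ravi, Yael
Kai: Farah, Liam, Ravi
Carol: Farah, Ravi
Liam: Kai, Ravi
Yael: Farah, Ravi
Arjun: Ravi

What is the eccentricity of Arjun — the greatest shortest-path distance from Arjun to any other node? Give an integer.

Distances from Arjun: Carol:2, Farah:2, Ines:2, Kai:2, Liam:2, Ravi:1, Yael:2.
The largest is 2 (to Ines, Farah, Yael, Liam, Carol, and Kai), so the eccentricity of Arjun is 2.

2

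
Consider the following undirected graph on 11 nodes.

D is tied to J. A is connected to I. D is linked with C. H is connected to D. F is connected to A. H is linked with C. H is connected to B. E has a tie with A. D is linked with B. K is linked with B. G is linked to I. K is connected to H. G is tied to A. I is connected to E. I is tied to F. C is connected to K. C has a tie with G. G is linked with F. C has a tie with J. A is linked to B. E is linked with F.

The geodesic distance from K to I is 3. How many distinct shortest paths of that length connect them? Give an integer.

2

The shortest distance is 3. The length-3 paths are: K–C–G–I; K–B–A–I.
That gives 2 distinct shortest paths.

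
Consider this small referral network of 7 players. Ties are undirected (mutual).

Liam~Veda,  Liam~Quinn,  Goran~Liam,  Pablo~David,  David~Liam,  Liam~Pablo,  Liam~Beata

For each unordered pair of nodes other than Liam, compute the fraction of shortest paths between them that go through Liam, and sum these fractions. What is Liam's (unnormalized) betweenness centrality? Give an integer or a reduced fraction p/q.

14

Pairs whose geodesics pass through Liam — Goran–Pablo: 1; Goran–Quinn: 1; Goran–David: 1; Goran–Beata: 1; Goran–Veda: 1; Pablo–Quinn: 1; Pablo–Beata: 1; Pablo–Veda: 1; Quinn–David: 1; Quinn–Beata: 1; Quinn–Veda: 1; David–Beata: 1; David–Veda: 1; Beata–Veda: 1.
All other pairs contribute 0.
Summing the contributions gives betweenness(Liam) = 14.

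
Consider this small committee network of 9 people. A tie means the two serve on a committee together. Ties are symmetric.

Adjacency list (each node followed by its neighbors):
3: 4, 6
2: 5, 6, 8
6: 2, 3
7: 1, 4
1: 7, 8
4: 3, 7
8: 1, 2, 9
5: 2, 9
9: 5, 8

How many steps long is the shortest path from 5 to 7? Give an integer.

4

One shortest route is 5 – 9 – 8 – 1 – 7, which uses 4 edges, and at distance 3 from 5 we only reach {1, 3}, which does not include 7. So d(5,7) = 4.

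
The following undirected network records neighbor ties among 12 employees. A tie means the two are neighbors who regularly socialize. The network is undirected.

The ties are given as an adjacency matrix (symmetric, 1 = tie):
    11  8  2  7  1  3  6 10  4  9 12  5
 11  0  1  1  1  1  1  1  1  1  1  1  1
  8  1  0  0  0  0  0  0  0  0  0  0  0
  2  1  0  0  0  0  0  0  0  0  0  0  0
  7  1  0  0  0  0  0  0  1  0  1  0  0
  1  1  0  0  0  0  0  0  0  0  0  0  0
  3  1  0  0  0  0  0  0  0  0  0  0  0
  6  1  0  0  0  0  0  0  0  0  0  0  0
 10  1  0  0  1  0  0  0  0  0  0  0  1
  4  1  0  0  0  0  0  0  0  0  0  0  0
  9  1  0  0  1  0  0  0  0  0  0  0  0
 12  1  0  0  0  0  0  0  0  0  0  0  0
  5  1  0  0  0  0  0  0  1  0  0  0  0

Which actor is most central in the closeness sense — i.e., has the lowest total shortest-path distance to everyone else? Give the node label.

11

Farness (sum of distances to all others) for each node — 1:21, 2:21, 3:21, 4:21, 5:20, 6:21, 7:19, 8:21, 9:20, 10:19, 11:11, 12:21.
The smallest farness is 11, for 11, so 11 has the highest closeness.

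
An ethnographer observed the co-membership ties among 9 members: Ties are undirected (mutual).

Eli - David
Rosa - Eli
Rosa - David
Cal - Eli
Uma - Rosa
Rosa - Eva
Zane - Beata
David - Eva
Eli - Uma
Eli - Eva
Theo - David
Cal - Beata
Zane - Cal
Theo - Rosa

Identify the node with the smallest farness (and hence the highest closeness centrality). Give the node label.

Eli

Farness (sum of distances to all others) for each node — Beata:20, Cal:14, David:14, Eli:11, Eva:15, Rosa:13, Theo:19, Uma:16, Zane:20.
The smallest farness is 11, for Eli, so Eli has the highest closeness.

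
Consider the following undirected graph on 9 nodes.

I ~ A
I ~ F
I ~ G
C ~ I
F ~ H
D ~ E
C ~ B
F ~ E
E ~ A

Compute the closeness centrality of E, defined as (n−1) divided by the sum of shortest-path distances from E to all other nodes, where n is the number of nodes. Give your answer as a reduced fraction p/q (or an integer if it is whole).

Distances from E: A:1, B:4, C:3, D:1, F:1, G:3, H:2, I:2. Sum = 17.
n = 9, so closeness = 8/17.

8/17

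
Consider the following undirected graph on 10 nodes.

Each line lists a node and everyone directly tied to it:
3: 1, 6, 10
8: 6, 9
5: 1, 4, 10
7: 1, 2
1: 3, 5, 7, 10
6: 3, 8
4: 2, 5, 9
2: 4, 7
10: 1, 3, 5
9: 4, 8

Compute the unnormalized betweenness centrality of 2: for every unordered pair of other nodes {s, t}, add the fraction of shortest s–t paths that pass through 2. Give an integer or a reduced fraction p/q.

Pairs whose geodesics pass through 2 — 9–7: 1; 8–7: 1/2; 7–4: 1.
All other pairs contribute 0.
Summing the contributions gives betweenness(2) = 5/2.

5/2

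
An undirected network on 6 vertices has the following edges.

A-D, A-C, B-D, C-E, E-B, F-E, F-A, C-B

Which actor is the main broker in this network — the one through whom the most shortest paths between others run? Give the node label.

Unnormalized betweenness of each node: A:2, B:3/2, C:1, D:1/2, E:3/2, F:1/2.
A has the largest value, 2, making it the main broker — the node through which the most shortest paths run.

A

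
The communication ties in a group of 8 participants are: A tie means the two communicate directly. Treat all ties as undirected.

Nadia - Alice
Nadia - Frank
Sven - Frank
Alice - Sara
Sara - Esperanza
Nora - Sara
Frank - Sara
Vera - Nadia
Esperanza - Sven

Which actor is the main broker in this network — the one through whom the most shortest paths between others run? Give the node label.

Sara

Unnormalized betweenness of each node: Alice:8/3, Esperanza:4/3, Frank:7, Nadia:41/6, Nora:0, Sara:10, Sven:7/6, Vera:0.
Sara has the largest value, 10, making it the main broker — the node through which the most shortest paths run.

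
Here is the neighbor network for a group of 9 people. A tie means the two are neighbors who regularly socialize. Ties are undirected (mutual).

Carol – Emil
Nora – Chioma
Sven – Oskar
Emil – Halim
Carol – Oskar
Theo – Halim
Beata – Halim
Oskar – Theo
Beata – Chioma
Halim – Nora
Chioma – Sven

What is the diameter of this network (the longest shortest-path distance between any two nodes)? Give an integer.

Eccentricity of each node (its greatest distance to any other): Beata:3, Carol:3, Chioma:3, Emil:3, Halim:3, Nora:3, Oskar:3, Sven:3, Theo:3.
The maximum eccentricity is 3, realized for instance by the pair Sven–Emil via Sven – Oskar – Carol – Emil. So the diameter is 3.

3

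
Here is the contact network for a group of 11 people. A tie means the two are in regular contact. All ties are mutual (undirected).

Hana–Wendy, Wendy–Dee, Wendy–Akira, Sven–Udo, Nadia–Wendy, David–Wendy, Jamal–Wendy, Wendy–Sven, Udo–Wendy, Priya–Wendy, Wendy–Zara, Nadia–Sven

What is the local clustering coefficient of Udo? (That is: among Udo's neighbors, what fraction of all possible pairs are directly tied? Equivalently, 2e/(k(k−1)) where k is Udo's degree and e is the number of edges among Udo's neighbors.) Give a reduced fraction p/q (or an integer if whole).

Udo's neighbors: Sven and Wendy (k = 2).
Possible neighbor pairs: C(2,2) = 1. Edges among them: Sven–Wendy → e = 1.
Clustering(Udo) = 1/1.

1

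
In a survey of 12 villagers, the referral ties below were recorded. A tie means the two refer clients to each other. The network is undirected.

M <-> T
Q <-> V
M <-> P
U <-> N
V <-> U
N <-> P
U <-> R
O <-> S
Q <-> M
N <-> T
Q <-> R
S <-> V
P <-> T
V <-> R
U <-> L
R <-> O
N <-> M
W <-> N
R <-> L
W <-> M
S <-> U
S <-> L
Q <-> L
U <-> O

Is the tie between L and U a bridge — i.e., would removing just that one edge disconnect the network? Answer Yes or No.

Even without that edge, L still reaches U via L – R – U, so the network stays connected. Not a bridge.

No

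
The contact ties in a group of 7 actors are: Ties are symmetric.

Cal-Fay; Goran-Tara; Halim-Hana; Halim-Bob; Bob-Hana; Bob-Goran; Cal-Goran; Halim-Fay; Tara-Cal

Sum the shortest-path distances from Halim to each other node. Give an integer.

10

Distances from Halim: Bob:1, Cal:2, Fay:1, Goran:2, Hana:1, Tara:3.
Sum = 1 + 2 + 1 + 2 + 1 + 3 = 10.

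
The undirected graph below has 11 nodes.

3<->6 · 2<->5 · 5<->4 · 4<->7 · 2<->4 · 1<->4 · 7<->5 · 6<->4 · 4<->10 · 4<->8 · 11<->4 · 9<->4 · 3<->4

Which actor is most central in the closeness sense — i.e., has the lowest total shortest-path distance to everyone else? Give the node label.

4

Farness (sum of distances to all others) for each node — 1:19, 2:18, 3:18, 4:10, 5:17, 6:18, 7:18, 8:19, 9:19, 10:19, 11:19.
The smallest farness is 10, for 4, so 4 has the highest closeness.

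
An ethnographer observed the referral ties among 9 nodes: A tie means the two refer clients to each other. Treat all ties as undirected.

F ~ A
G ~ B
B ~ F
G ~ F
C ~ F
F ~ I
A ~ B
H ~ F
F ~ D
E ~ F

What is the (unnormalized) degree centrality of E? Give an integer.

E is directly tied to F. That is 1 neighbor, so the degree of E is 1.

1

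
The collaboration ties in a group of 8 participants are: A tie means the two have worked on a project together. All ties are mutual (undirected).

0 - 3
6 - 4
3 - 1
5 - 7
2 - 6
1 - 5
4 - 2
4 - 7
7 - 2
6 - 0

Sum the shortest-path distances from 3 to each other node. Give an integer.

15

Distances from 3: 0:1, 1:1, 2:3, 4:3, 5:2, 6:2, 7:3.
Sum = 1 + 1 + 3 + 3 + 2 + 2 + 3 = 15.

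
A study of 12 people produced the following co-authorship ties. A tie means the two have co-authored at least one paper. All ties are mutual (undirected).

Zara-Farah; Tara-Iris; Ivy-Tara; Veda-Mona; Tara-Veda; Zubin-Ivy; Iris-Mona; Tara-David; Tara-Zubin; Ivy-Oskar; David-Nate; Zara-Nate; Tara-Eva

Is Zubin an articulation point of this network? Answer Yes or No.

No

Even without Zubin, every remaining node can still reach every other (the residual graph is connected), so Zubin is not a cut vertex.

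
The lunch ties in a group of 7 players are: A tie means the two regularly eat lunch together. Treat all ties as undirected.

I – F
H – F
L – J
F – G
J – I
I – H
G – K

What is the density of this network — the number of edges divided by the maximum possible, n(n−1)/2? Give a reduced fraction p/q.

1/3

There are 7 edges and 7 nodes, so the maximum possible is C(7,2) = 21.
Density = 7/21 = 1/3.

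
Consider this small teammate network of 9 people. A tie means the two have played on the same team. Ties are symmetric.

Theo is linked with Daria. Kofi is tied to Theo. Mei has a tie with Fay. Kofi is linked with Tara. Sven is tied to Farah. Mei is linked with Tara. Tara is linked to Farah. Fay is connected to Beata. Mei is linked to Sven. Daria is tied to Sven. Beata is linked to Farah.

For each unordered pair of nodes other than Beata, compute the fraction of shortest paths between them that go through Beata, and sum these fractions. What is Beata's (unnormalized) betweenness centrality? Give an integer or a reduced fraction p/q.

1

Pairs whose geodesics pass through Beata — Fay–Farah: 1.
All other pairs contribute 0.
Summing the contributions gives betweenness(Beata) = 1.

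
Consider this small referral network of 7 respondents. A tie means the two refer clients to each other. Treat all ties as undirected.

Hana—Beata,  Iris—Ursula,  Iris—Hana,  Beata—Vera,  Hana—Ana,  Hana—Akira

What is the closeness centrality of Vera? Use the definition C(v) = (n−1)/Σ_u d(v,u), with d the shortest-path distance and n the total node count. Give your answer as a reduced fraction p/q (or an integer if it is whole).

3/8

Distances from Vera: Akira:3, Ana:3, Beata:1, Hana:2, Iris:3, Ursula:4. Sum = 16.
n = 7, so closeness = 6/16 = 3/8.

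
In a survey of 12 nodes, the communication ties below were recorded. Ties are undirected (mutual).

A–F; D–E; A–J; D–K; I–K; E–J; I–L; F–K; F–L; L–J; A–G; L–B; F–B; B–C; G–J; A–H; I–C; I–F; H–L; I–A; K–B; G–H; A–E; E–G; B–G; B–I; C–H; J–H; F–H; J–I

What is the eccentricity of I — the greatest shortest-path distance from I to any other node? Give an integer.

Distances from I: A:1, B:1, C:1, D:2, E:2, F:1, G:2, H:2, J:1, K:1, L:1.
The largest is 2 (to D, H, E, and G), so the eccentricity of I is 2.

2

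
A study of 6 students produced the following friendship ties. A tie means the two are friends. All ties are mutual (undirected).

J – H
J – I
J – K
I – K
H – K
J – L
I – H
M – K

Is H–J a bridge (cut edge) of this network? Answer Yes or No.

Even without that edge, H still reaches J via H – I – J, so the network stays connected. Not a bridge.

No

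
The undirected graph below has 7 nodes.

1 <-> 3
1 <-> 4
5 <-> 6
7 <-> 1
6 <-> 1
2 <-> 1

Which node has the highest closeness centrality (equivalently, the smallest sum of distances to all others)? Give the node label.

1

Farness (sum of distances to all others) for each node — 1:7, 2:12, 3:12, 4:12, 5:15, 6:10, 7:12.
The smallest farness is 7, for 1, so 1 has the highest closeness.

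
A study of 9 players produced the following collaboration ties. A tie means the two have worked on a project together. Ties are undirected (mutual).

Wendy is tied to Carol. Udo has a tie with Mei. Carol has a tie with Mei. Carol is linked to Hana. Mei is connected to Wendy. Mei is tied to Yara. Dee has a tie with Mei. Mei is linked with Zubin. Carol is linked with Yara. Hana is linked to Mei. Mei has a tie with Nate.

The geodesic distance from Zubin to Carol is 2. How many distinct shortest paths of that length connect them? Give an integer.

The shortest distance is 2, and the only length-2 path is Zubin–Mei–Carol. So there is exactly 1 shortest path.

1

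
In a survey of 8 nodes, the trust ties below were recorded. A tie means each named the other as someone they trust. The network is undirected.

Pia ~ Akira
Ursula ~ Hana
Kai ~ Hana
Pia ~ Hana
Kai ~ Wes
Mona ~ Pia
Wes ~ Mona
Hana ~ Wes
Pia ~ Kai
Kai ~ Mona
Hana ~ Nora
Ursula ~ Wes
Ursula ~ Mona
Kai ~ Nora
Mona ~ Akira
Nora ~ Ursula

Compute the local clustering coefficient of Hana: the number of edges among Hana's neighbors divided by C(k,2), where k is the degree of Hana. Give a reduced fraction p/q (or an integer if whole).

Hana's neighbors: Kai, Nora, Pia, Ursula, and Wes (k = 5).
Possible neighbor pairs: C(5,2) = 10. Edges among them: Kai–Nora, Kai–Pia, Kai–Wes, Nora–Ursula, Ursula–Wes → e = 5.
Clustering(Hana) = 5/10 = 1/2.

1/2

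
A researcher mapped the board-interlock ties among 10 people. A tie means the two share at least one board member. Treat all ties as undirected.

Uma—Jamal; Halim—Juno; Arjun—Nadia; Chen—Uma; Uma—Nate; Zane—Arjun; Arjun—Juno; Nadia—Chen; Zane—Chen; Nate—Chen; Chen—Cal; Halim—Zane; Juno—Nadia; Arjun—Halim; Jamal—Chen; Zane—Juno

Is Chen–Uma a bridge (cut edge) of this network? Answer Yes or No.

Even without that edge, Chen still reaches Uma via Chen – Jamal – Uma, so the network stays connected. Not a bridge.

No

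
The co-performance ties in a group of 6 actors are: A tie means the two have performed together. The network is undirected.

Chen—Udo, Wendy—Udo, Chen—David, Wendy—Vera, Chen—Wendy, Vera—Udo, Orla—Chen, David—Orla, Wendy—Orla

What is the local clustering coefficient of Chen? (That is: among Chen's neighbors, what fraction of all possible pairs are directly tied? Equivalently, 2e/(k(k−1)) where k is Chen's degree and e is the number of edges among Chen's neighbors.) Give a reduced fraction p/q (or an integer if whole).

1/2

Chen's neighbors: David, Orla, Udo, and Wendy (k = 4).
Possible neighbor pairs: C(4,2) = 6. Edges among them: David–Orla, Orla–Wendy, Udo–Wendy → e = 3.
Clustering(Chen) = 3/6 = 1/2.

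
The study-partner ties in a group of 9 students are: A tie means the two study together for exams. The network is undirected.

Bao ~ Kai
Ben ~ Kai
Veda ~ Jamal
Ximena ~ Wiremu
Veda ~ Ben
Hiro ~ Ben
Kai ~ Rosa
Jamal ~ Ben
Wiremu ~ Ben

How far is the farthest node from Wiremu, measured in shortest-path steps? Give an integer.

3

Distances from Wiremu: Bao:3, Ben:1, Hiro:2, Jamal:2, Kai:2, Rosa:3, Veda:2, Ximena:1.
The largest is 3 (to Bao and Rosa), so the eccentricity of Wiremu is 3.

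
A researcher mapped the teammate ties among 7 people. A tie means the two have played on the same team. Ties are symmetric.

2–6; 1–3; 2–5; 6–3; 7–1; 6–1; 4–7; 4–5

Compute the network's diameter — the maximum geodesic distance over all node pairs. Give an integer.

Eccentricity of each node (its greatest distance to any other): 1:3, 2:3, 3:3, 4:3, 5:3, 6:3, 7:3.
The maximum eccentricity is 3, realized for instance by the pair 6–4 via 6 – 2 – 5 – 4. So the diameter is 3.

3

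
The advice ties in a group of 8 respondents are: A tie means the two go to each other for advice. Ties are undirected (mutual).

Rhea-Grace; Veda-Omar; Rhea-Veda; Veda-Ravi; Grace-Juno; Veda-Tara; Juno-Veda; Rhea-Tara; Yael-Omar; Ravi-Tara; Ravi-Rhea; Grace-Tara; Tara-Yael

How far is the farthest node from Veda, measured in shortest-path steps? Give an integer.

2

Distances from Veda: Grace:2, Juno:1, Omar:1, Ravi:1, Rhea:1, Tara:1, Yael:2.
The largest is 2 (to Yael and Grace), so the eccentricity of Veda is 2.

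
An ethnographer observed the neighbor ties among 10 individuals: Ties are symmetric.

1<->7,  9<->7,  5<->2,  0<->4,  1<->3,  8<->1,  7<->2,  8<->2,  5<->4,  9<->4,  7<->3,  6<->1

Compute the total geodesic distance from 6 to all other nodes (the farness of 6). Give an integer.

Distances from 6: 0:5, 1:1, 2:3, 3:2, 4:4, 5:4, 7:2, 8:2, 9:3.
Sum = 5 + 1 + 3 + 2 + 4 + 4 + 2 + 2 + 3 = 26.

26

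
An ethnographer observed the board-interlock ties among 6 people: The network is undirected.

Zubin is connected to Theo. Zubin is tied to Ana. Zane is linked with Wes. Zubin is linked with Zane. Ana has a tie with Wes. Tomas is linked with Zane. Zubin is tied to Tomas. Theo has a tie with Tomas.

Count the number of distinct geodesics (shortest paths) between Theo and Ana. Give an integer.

1

The shortest distance is 2, and the only length-2 path is Theo–Zubin–Ana. So there is exactly 1 shortest path.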